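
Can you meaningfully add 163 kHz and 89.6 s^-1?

Work out the base dimensions of each:
  163 kHz:  Hz = s⁻¹
  89.6 s^-1:  s⁻¹
Both are s⁻¹, so they have the same dimensions and can be added.

Yes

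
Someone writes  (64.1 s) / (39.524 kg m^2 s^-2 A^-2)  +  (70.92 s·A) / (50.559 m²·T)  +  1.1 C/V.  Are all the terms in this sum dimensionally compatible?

Work out the base dimensions of each:
  (64.1 s) / (39.524 kg m^2 s^-2 A^-2):  [s] / [kg·m²·s⁻²·A⁻²] = kg⁻¹·m⁻²·s³·A²
  (70.92 s·A) / (50.559 m²·T):  [s·A] / [kg·m²·s⁻²·A⁻¹] = kg⁻¹·m⁻²·s³·A²
  1.1 C/V:  C·V⁻¹ = s·A·(J·C⁻¹)⁻¹ = kg⁻¹·m⁻²·s⁴·A²
The terms do not share a single dimension (kg⁻¹·m⁻²·s³·A² vs kg⁻¹·m⁻²·s⁴·A²).

No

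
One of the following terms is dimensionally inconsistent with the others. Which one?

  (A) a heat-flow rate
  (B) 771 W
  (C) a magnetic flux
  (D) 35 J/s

Dimensions:
  (A) [heat-flow rate] = kg·m²·s⁻³
  (B) W = J·s⁻¹ = kg·m²·s⁻³
  (C) [magnetic flux] = kg·m²·s⁻²·A⁻¹
  (D) J·s⁻¹ = N·m·s⁻¹ = kg·m²·s⁻³
All reduce to kg·m²·s⁻³ except (C), which is kg·m²·s⁻²·A⁻¹.

(C)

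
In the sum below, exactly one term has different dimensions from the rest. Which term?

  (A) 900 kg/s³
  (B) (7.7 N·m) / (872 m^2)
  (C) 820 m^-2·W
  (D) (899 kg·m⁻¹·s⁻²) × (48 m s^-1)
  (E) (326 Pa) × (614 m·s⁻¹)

Dimensions:
  (A) kg·s⁻³
  (B) [kg·m²·s⁻²] / [m²] = kg·s⁻²
  (C) W·m⁻² = J·s⁻¹·m⁻² = kg·s⁻³
  (D) [kg·m⁻¹·s⁻²] · [m·s⁻¹] = kg·s⁻³
  (E) [kg·m⁻¹·s⁻²] · [m·s⁻¹] = kg·s⁻³
All reduce to kg·s⁻³ except (B), which is kg·s⁻².

(B)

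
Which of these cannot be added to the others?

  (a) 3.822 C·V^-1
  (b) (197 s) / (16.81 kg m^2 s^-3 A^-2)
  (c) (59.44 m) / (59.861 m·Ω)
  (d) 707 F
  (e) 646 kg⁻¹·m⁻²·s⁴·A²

Reduce each to base SI dimensions:
  (a) C·V⁻¹ = s·A·(J·C⁻¹)⁻¹ = kg⁻¹·m⁻²·s⁴·A²
  (b) [s] / [kg·m²·s⁻³·A⁻²] = kg⁻¹·m⁻²·s⁴·A²
  (c) [m] / [kg·m³·s⁻³·A⁻²] = kg⁻¹·m⁻²·s³·A²
  (d) F = C·V⁻¹ = kg⁻¹·m⁻²·s⁴·A²
  (e) kg⁻¹·m⁻²·s⁴·A²
All reduce to kg⁻¹·m⁻²·s⁴·A² except (c), which is kg⁻¹·m⁻²·s³·A².

(c)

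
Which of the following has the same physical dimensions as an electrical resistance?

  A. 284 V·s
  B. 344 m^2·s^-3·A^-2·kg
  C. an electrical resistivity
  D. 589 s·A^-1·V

B.

Reference: [electrical resistance] = kg·m²·s⁻³·A⁻².
Each option:
  A. V·s = J·C⁻¹·s = kg·m²·s⁻²·A⁻¹
  B. kg·m²·s⁻³·A⁻²  ← same
  C. [electrical resistivity] = kg·m³·s⁻³·A⁻²
  D. V·s·A⁻¹ = J·C⁻¹·s·A⁻¹ = kg·m²·s⁻²·A⁻²
Only B. matches kg·m²·s⁻³·A⁻².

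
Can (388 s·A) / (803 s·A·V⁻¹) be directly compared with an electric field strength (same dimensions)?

No

Dimensions:
  (388 s·A) / (803 s·A·V⁻¹):  [s·A] / [kg⁻¹·m⁻²·s⁴·A²] = kg·m²·s⁻³·A⁻¹
  an electric field strength:  [electric field strength] = kg·m·s⁻³·A⁻¹
kg·m²·s⁻³·A⁻¹ ≠ kg·m·s⁻³·A⁻¹, so they cannot be added.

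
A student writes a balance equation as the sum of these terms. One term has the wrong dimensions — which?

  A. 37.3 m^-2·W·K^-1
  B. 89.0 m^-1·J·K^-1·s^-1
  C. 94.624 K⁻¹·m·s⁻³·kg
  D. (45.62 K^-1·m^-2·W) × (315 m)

Dimensions:
  A. W·m⁻²·K⁻¹ = J·s⁻¹·m⁻²·K⁻¹ = kg·s⁻³·K⁻¹
  B. J·s⁻¹·m⁻¹·K⁻¹ = N·m·s⁻¹·m⁻¹·K⁻¹ = kg·m·s⁻³·K⁻¹
  C. kg·m·s⁻³·K⁻¹
  D. [kg·s⁻³·K⁻¹] · [m] = kg·m·s⁻³·K⁻¹
All reduce to kg·m·s⁻³·K⁻¹ except A., which is kg·s⁻³·K⁻¹.

A.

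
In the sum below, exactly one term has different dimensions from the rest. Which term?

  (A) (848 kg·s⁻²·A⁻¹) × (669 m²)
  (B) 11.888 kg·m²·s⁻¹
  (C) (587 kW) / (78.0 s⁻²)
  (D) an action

Work out the base dimensions of each:
  (A) [kg·s⁻²·A⁻¹] · [m²] = kg·m²·s⁻²·A⁻¹
  (B) kg·m²·s⁻¹
  (C) [kg·m²·s⁻³] / [s⁻²] = kg·m²·s⁻¹
  (D) [action] = kg·m²·s⁻¹
All reduce to kg·m²·s⁻¹ except (A), which is kg·m²·s⁻²·A⁻¹.

(A)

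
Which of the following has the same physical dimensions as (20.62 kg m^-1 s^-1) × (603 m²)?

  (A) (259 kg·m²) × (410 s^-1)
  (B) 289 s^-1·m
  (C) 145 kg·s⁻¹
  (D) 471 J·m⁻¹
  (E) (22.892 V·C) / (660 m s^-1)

Reference: [kg·m⁻¹·s⁻¹] · [m²] = kg·m·s⁻¹.
Each option:
  (A) [kg·m²] · [s⁻¹] = kg·m²·s⁻¹
  (B) m·s⁻¹
  (C) kg·s⁻¹
  (D) J·m⁻¹ = N·m·m⁻¹ = kg·m·s⁻²
  (E) [kg·m²·s⁻²] / [m·s⁻¹] = kg·m·s⁻¹  ← same
Only (E) matches kg·m·s⁻¹.

(E)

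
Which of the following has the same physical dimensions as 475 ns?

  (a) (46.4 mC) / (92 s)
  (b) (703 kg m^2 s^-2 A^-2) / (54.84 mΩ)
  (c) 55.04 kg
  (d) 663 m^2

(b)

Reference: s.
Each option:
  (a) [s·A] / [s] = A
  (b) [kg·m²·s⁻²·A⁻²] / [kg·m²·s⁻³·A⁻²] = s  ← same
  (c) kg
  (d) m²
Only (b) matches s.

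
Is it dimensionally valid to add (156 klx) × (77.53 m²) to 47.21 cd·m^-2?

No

Reduce each to base SI dimensions:
  (156 klx) × (77.53 m²):  [m⁻²·cd] · [m²] = cd
  47.21 cd·m^-2:  cd·m⁻² = m⁻²·cd
cd ≠ m⁻²·cd, so they cannot be added.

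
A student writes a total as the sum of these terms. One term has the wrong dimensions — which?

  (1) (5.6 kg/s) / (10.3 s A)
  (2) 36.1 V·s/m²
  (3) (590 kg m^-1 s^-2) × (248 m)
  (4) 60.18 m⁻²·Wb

(3)

In SI base units:
  (1) [kg·s⁻¹] / [s·A] = kg·s⁻²·A⁻¹
  (2) V·s·m⁻² = J·C⁻¹·s·m⁻² = kg·s⁻²·A⁻¹
  (3) [kg·m⁻¹·s⁻²] · [m] = kg·s⁻²
  (4) Wb·m⁻² = V·s·m⁻² = kg·s⁻²·A⁻¹
All reduce to kg·s⁻²·A⁻¹ except (3), which is kg·s⁻².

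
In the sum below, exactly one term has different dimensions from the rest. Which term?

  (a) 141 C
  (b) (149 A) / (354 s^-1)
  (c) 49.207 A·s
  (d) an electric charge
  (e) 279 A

(e)

Reduce each to base SI dimensions:
  (a) C = s·A
  (b) [A] / [s⁻¹] = s·A
  (c) A·s = s·A
  (d) [electric charge] = s·A
  (e) A
All reduce to s·A except (e), which is A.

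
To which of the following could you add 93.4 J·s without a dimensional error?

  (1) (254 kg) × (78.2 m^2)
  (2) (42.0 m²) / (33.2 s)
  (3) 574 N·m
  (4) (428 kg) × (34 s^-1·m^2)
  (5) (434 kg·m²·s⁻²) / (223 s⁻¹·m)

(4)

Reference: J·s = N·m·s = kg·m²·s⁻¹.
Each option:
  (1) [kg] · [m²] = kg·m²
  (2) [m²] / [s] = m²·s⁻¹
  (3) N·m = kg·m·s⁻²·m = kg·m²·s⁻²
  (4) [kg] · [m²·s⁻¹] = kg·m²·s⁻¹  ← same
  (5) [kg·m²·s⁻²] / [m·s⁻¹] = kg·m·s⁻¹
Only (4) matches kg·m²·s⁻¹.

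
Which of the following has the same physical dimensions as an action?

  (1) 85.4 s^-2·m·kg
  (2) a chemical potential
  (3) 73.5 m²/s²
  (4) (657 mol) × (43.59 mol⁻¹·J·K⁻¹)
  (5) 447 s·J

Reference: [action] = kg·m²·s⁻¹.
Each option:
  (1) kg·m·s⁻²
  (2) [chemical potential] = kg·m²·s⁻²·mol⁻¹
  (3) m²·s⁻²
  (4) [mol] · [kg·m²·s⁻²·K⁻¹·mol⁻¹] = kg·m²·s⁻²·K⁻¹
  (5) J·s = N·m·s = kg·m²·s⁻¹  ← same
Only (5) matches kg·m²·s⁻¹.

(5)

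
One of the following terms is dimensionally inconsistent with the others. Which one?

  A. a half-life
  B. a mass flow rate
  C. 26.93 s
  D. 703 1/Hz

In SI base units:
  A. [half-life] = s
  B. [mass flow rate] = kg·s⁻¹
  C. s
  D. Hz⁻¹ = (s⁻¹)⁻¹ = s
All reduce to s except B., which is kg·s⁻¹.

B.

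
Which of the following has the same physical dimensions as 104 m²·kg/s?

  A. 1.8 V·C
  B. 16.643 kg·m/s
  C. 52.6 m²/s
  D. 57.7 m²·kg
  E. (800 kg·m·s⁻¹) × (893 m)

Reference: kg·m²·s⁻¹.
Each option:
  A. C·V = s·A·J·C⁻¹ = kg·m²·s⁻²
  B. kg·m·s⁻¹
  C. m²·s⁻¹
  D. kg·m²
  E. [kg·m·s⁻¹] · [m] = kg·m²·s⁻¹  ← same
Only E. matches kg·m²·s⁻¹.

E.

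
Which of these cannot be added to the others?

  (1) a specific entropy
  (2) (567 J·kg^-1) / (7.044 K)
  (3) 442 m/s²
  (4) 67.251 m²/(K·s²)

(3)

Dimensions:
  (1) [specific entropy] = m²·s⁻²·K⁻¹
  (2) [m²·s⁻²] / [K] = m²·s⁻²·K⁻¹
  (3) m·s⁻²
  (4) m²·s⁻²·K⁻¹
All reduce to m²·s⁻²·K⁻¹ except (3), which is m·s⁻².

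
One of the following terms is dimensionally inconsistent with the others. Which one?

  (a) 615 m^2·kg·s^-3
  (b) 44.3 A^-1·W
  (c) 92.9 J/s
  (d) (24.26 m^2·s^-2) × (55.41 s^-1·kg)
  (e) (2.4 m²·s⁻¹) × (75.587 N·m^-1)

(b)

In SI base units:
  (a) kg·m²·s⁻³
  (b) W·A⁻¹ = J·s⁻¹·A⁻¹ = kg·m²·s⁻³·A⁻¹
  (c) J·s⁻¹ = N·m·s⁻¹ = kg·m²·s⁻³
  (d) [m²·s⁻²] · [kg·s⁻¹] = kg·m²·s⁻³
  (e) [m²·s⁻¹] · [kg·s⁻²] = kg·m²·s⁻³
All reduce to kg·m²·s⁻³ except (b), which is kg·m²·s⁻³·A⁻¹.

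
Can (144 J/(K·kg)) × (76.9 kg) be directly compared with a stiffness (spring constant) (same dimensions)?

No

Work out the base dimensions of each:
  (144 J/(K·kg)) × (76.9 kg):  [m²·s⁻²·K⁻¹] · [kg] = kg·m²·s⁻²·K⁻¹
  a stiffness (spring constant):  [stiffness (spring constant)] = kg·s⁻²
kg·m²·s⁻²·K⁻¹ ≠ kg·s⁻², so they cannot be added.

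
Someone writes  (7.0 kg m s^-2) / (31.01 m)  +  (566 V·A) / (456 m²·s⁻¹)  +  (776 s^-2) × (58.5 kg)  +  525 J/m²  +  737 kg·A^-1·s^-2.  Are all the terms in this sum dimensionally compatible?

No

Reduce each to base SI dimensions:
  (7.0 kg m s^-2) / (31.01 m):  [kg·m·s⁻²] / [m] = kg·s⁻²
  (566 V·A) / (456 m²·s⁻¹):  [kg·m²·s⁻³] / [m²·s⁻¹] = kg·s⁻²
  (776 s^-2) × (58.5 kg):  [s⁻²] · [kg] = kg·s⁻²
  525 J/m²:  J·m⁻² = N·m·m⁻² = kg·s⁻²
  737 kg·A^-1·s^-2:  kg·s⁻²·A⁻¹
The terms do not share a single dimension (kg·s⁻² vs kg·s⁻²·A⁻¹).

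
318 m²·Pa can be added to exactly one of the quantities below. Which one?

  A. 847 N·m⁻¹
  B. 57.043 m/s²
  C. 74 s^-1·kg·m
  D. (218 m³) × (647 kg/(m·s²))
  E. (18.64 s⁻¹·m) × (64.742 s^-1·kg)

Reference: Pa·m² = N·m⁻²·m² = kg·m·s⁻².
Each option:
  A. N·m⁻¹ = kg·m·s⁻²·m⁻¹ = kg·s⁻²
  B. m·s⁻²
  C. kg·m·s⁻¹
  D. [m³] · [kg·m⁻¹·s⁻²] = kg·m²·s⁻²
  E. [m·s⁻¹] · [kg·s⁻¹] = kg·m·s⁻²  ← same
Only E. matches kg·m·s⁻².

E.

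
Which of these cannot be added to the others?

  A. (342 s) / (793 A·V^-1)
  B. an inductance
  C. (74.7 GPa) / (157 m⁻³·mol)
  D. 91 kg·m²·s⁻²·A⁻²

Work out the base dimensions of each:
  A. [s] / [kg⁻¹·m⁻²·s³·A²] = kg·m²·s⁻²·A⁻²
  B. [inductance] = kg·m²·s⁻²·A⁻²
  C. [kg·m⁻¹·s⁻²] / [m⁻³·mol] = kg·m²·s⁻²·mol⁻¹
  D. kg·m²·s⁻²·A⁻²
All reduce to kg·m²·s⁻²·A⁻² except C., which is kg·m²·s⁻²·mol⁻¹.

C.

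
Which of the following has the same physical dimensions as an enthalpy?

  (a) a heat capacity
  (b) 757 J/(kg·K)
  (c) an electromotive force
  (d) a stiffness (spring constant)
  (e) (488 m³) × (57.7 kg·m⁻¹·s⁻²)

(e)

Reference: [enthalpy] = kg·m²·s⁻².
Each option:
  (a) [heat capacity] = kg·m²·s⁻²·K⁻¹
  (b) J·kg⁻¹·K⁻¹ = N·m·kg⁻¹·K⁻¹ = m²·s⁻²·K⁻¹
  (c) [electromotive force] = kg·m²·s⁻³·A⁻¹
  (d) [stiffness (spring constant)] = kg·s⁻²
  (e) [m³] · [kg·m⁻¹·s⁻²] = kg·m²·s⁻²  ← same
Only (e) matches kg·m²·s⁻².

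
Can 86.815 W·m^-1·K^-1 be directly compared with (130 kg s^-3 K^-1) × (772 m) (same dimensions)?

Reduce each to base SI dimensions:
  86.815 W·m^-1·K^-1:  W·m⁻¹·K⁻¹ = J·s⁻¹·m⁻¹·K⁻¹ = kg·m·s⁻³·K⁻¹
  (130 kg s^-3 K^-1) × (772 m):  [kg·s⁻³·K⁻¹] · [m] = kg·m·s⁻³·K⁻¹
Both are kg·m·s⁻³·K⁻¹, so they have the same dimensions and can be added.

Yes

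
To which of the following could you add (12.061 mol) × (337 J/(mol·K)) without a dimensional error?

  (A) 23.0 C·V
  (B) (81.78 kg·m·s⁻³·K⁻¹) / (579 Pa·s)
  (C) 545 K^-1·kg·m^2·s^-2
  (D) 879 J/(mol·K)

(C)

Reference: [mol] · [kg·m²·s⁻²·K⁻¹·mol⁻¹] = kg·m²·s⁻²·K⁻¹.
Each option:
  (A) C·V = s·A·J·C⁻¹ = kg·m²·s⁻²
  (B) [kg·m·s⁻³·K⁻¹] / [kg·m⁻¹·s⁻¹] = m²·s⁻²·K⁻¹
  (C) kg·m²·s⁻²·K⁻¹  ← same
  (D) J·mol⁻¹·K⁻¹ = N·m·mol⁻¹·K⁻¹ = kg·m²·s⁻²·K⁻¹·mol⁻¹
Only (C) matches kg·m²·s⁻²·K⁻¹.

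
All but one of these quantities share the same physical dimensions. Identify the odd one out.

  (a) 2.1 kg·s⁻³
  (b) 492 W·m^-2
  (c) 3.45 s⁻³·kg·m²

(c)

In SI base units:
  (a) kg·s⁻³
  (b) W·m⁻² = J·s⁻¹·m⁻² = kg·s⁻³
  (c) kg·m²·s⁻³
All reduce to kg·s⁻³ except (c), which is kg·m²·s⁻³.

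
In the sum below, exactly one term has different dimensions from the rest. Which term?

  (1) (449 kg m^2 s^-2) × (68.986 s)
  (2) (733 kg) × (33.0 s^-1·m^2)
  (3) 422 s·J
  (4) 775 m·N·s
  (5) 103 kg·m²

Reduce each to base SI dimensions:
  (1) [kg·m²·s⁻²] · [s] = kg·m²·s⁻¹
  (2) [kg] · [m²·s⁻¹] = kg·m²·s⁻¹
  (3) J·s = N·m·s = kg·m²·s⁻¹
  (4) N·m·s = kg·m·s⁻²·m·s = kg·m²·s⁻¹
  (5) kg·m²
All reduce to kg·m²·s⁻¹ except (5), which is kg·m².

(5)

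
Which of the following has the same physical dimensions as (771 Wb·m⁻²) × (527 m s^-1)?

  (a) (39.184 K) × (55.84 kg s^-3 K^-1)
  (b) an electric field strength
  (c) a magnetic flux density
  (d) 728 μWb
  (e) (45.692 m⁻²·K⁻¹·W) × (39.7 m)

Reference: [kg·s⁻²·A⁻¹] · [m·s⁻¹] = kg·m·s⁻³·A⁻¹.
Each option:
  (a) [K] · [kg·s⁻³·K⁻¹] = kg·s⁻³
  (b) [electric field strength] = kg·m·s⁻³·A⁻¹  ← same
  (c) [magnetic flux density] = kg·s⁻²·A⁻¹
  (d) Wb = V·s = kg·m²·s⁻²·A⁻¹
  (e) [kg·s⁻³·K⁻¹] · [m] = kg·m·s⁻³·K⁻¹
Only (b) matches kg·m·s⁻³·A⁻¹.

(b)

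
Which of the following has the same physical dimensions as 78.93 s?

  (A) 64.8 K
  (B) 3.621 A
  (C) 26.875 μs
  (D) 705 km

(C)

Reference: s.
Each option:
  (A) K
  (B) A
  (C) s  ← same
  (D) m
Only (C) matches s.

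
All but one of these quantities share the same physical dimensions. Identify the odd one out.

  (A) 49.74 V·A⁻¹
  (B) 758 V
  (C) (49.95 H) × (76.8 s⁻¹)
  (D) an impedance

(B)

Reduce each to base SI dimensions:
  (A) V·A⁻¹ = J·C⁻¹·A⁻¹ = kg·m²·s⁻³·A⁻²
  (B) V = J·C⁻¹ = kg·m²·s⁻³·A⁻¹
  (C) [kg·m²·s⁻²·A⁻²] · [s⁻¹] = kg·m²·s⁻³·A⁻²
  (D) [impedance] = kg·m²·s⁻³·A⁻²
All reduce to kg·m²·s⁻³·A⁻² except (B), which is kg·m²·s⁻³·A⁻¹.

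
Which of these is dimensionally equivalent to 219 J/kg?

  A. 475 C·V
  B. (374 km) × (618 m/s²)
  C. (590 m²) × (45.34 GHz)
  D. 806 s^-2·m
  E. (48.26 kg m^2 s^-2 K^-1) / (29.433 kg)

Reference: J·kg⁻¹ = N·m·kg⁻¹ = m²·s⁻².
Each option:
  A. C·V = s·A·J·C⁻¹ = kg·m²·s⁻²
  B. [m] · [m·s⁻²] = m²·s⁻²  ← same
  C. [m²] · [s⁻¹] = m²·s⁻¹
  D. m·s⁻²
  E. [kg·m²·s⁻²·K⁻¹] / [kg] = m²·s⁻²·K⁻¹
Only B. matches m²·s⁻².

B.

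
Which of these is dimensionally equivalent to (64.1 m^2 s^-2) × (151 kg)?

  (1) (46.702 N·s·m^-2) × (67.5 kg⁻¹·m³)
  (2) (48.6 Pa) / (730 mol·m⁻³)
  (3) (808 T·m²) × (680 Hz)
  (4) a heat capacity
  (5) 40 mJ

(5)

Reference: [m²·s⁻²] · [kg] = kg·m²·s⁻².
Each option:
  (1) [kg·m⁻¹·s⁻¹] · [kg⁻¹·m³] = m²·s⁻¹
  (2) [kg·m⁻¹·s⁻²] / [m⁻³·mol] = kg·m²·s⁻²·mol⁻¹
  (3) [kg·m²·s⁻²·A⁻¹] · [s⁻¹] = kg·m²·s⁻³·A⁻¹
  (4) [heat capacity] = kg·m²·s⁻²·K⁻¹
  (5) J = N·m = kg·m²·s⁻²  ← same
Only (5) matches kg·m²·s⁻².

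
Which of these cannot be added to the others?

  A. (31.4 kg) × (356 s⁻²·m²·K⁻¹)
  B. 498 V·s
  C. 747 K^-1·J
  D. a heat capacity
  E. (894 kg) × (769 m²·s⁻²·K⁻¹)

In SI base units:
  A. [kg] · [m²·s⁻²·K⁻¹] = kg·m²·s⁻²·K⁻¹
  B. V·s = J·C⁻¹·s = kg·m²·s⁻²·A⁻¹
  C. J·K⁻¹ = N·m·K⁻¹ = kg·m²·s⁻²·K⁻¹
  D. [heat capacity] = kg·m²·s⁻²·K⁻¹
  E. [kg] · [m²·s⁻²·K⁻¹] = kg·m²·s⁻²·K⁻¹
All reduce to kg·m²·s⁻²·K⁻¹ except B., which is kg·m²·s⁻²·A⁻¹.

B.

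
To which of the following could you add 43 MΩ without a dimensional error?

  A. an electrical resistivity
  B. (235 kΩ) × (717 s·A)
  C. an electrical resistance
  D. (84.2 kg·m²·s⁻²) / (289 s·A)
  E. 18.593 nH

C.

Reference: Ω = V·A⁻¹ = kg·m²·s⁻³·A⁻².
Each option:
  A. [electrical resistivity] = kg·m³·s⁻³·A⁻²
  B. [kg·m²·s⁻³·A⁻²] · [s·A] = kg·m²·s⁻²·A⁻¹
  C. [electrical resistance] = kg·m²·s⁻³·A⁻²  ← same
  D. [kg·m²·s⁻²] / [s·A] = kg·m²·s⁻³·A⁻¹
  E. H = V·s·A⁻¹ = kg·m²·s⁻²·A⁻²
Only C. matches kg·m²·s⁻³·A⁻².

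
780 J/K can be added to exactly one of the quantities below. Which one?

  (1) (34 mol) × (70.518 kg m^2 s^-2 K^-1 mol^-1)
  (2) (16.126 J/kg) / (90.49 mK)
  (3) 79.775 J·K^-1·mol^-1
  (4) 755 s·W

Reference: J·K⁻¹ = N·m·K⁻¹ = kg·m²·s⁻²·K⁻¹.
Each option:
  (1) [mol] · [kg·m²·s⁻²·K⁻¹·mol⁻¹] = kg·m²·s⁻²·K⁻¹  ← same
  (2) [m²·s⁻²] / [K] = m²·s⁻²·K⁻¹
  (3) J·mol⁻¹·K⁻¹ = N·m·mol⁻¹·K⁻¹ = kg·m²·s⁻²·K⁻¹·mol⁻¹
  (4) W·s = J·s⁻¹·s = kg·m²·s⁻²
Only (1) matches kg·m²·s⁻²·K⁻¹.

(1)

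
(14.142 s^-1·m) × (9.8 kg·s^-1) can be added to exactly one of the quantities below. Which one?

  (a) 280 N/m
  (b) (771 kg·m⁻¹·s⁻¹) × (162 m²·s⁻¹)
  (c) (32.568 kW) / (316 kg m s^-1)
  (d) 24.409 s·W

Reference: [m·s⁻¹] · [kg·s⁻¹] = kg·m·s⁻².
Each option:
  (a) N·m⁻¹ = kg·m·s⁻²·m⁻¹ = kg·s⁻²
  (b) [kg·m⁻¹·s⁻¹] · [m²·s⁻¹] = kg·m·s⁻²  ← same
  (c) [kg·m²·s⁻³] / [kg·m·s⁻¹] = m·s⁻²
  (d) W·s = J·s⁻¹·s = kg·m²·s⁻²
Only (b) matches kg·m·s⁻².

(b)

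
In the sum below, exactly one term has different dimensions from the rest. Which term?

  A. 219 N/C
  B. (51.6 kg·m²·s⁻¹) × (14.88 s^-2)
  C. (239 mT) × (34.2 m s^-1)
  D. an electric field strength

Reduce each to base SI dimensions:
  A. N·C⁻¹ = kg·m·s⁻²·(s·A)⁻¹ = kg·m·s⁻³·A⁻¹
  B. [kg·m²·s⁻¹] · [s⁻²] = kg·m²·s⁻³
  C. [kg·s⁻²·A⁻¹] · [m·s⁻¹] = kg·m·s⁻³·A⁻¹
  D. [electric field strength] = kg·m·s⁻³·A⁻¹
All reduce to kg·m·s⁻³·A⁻¹ except B., which is kg·m²·s⁻³.

B.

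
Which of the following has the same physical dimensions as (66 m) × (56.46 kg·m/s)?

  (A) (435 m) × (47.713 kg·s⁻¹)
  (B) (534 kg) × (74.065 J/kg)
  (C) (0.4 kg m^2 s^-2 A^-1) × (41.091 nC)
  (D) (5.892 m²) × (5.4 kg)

(C)

Reference: [m] · [kg·m·s⁻¹] = kg·m²·s⁻¹.
Each option:
  (A) [m] · [kg·s⁻¹] = kg·m·s⁻¹
  (B) [kg] · [m²·s⁻²] = kg·m²·s⁻²
  (C) [kg·m²·s⁻²·A⁻¹] · [s·A] = kg·m²·s⁻¹  ← same
  (D) [m²] · [kg] = kg·m²
Only (C) matches kg·m²·s⁻¹.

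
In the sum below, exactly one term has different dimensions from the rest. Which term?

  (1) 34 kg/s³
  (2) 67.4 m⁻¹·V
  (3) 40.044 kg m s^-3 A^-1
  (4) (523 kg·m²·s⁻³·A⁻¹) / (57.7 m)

(1)

Work out the base dimensions of each:
  (1) kg·s⁻³
  (2) V·m⁻¹ = J·C⁻¹·m⁻¹ = kg·m·s⁻³·A⁻¹
  (3) kg·m·s⁻³·A⁻¹
  (4) [kg·m²·s⁻³·A⁻¹] / [m] = kg·m·s⁻³·A⁻¹
All reduce to kg·m·s⁻³·A⁻¹ except (1), which is kg·s⁻³.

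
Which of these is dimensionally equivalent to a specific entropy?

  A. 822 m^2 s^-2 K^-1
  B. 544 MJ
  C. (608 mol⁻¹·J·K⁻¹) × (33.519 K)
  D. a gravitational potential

A.

Reference: [specific entropy] = m²·s⁻²·K⁻¹.
Each option:
  A. m²·s⁻²·K⁻¹  ← same
  B. J = N·m = kg·m²·s⁻²
  C. [kg·m²·s⁻²·K⁻¹·mol⁻¹] · [K] = kg·m²·s⁻²·mol⁻¹
  D. [gravitational potential] = m²·s⁻²
Only A. matches m²·s⁻²·K⁻¹.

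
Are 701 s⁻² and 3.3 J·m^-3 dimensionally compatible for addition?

Reduce each to base SI dimensions:
  701 s⁻²:  s⁻²
  3.3 J·m^-3:  J·m⁻³ = N·m·m⁻³ = kg·m⁻¹·s⁻²
s⁻² ≠ kg·m⁻¹·s⁻², so they cannot be added.

No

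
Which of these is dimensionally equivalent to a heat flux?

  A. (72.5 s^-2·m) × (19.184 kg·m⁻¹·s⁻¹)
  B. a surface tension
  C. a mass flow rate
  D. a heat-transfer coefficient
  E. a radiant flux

A.

Reference: [heat flux] = kg·s⁻³.
Each option:
  A. [m·s⁻²] · [kg·m⁻¹·s⁻¹] = kg·s⁻³  ← same
  B. [surface tension] = kg·s⁻²
  C. [mass flow rate] = kg·s⁻¹
  D. [heat-transfer coefficient] = kg·s⁻³·K⁻¹
  E. [radiant flux] = kg·m²·s⁻³
Only A. matches kg·s⁻³.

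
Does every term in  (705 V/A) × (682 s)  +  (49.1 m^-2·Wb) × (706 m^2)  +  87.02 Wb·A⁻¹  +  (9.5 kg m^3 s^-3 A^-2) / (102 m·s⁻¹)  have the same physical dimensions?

Work out the base dimensions of each:
  (705 V/A) × (682 s):  [kg·m²·s⁻³·A⁻²] · [s] = kg·m²·s⁻²·A⁻²
  (49.1 m^-2·Wb) × (706 m^2):  [kg·s⁻²·A⁻¹] · [m²] = kg·m²·s⁻²·A⁻¹
  87.02 Wb·A⁻¹:  Wb·A⁻¹ = V·s·A⁻¹ = kg·m²·s⁻²·A⁻²
  (9.5 kg m^3 s^-3 A^-2) / (102 m·s⁻¹):  [kg·m³·s⁻³·A⁻²] / [m·s⁻¹] = kg·m²·s⁻²·A⁻²
The terms do not share a single dimension (kg·m²·s⁻²·A⁻² vs kg·m²·s⁻²·A⁻¹).

No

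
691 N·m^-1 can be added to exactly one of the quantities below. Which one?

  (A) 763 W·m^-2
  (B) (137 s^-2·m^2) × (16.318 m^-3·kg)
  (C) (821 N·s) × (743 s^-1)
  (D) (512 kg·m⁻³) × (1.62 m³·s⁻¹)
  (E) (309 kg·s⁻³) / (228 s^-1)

Reference: N·m⁻¹ = kg·m·s⁻²·m⁻¹ = kg·s⁻².
Each option:
  (A) W·m⁻² = J·s⁻¹·m⁻² = kg·s⁻³
  (B) [m²·s⁻²] · [kg·m⁻³] = kg·m⁻¹·s⁻²
  (C) [kg·m·s⁻¹] · [s⁻¹] = kg·m·s⁻²
  (D) [kg·m⁻³] · [m³·s⁻¹] = kg·s⁻¹
  (E) [kg·s⁻³] / [s⁻¹] = kg·s⁻²  ← same
Only (E) matches kg·s⁻².

(E)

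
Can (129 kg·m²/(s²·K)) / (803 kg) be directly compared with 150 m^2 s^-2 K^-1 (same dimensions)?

In SI base units:
  (129 kg·m²/(s²·K)) / (803 kg):  [kg·m²·s⁻²·K⁻¹] / [kg] = m²·s⁻²·K⁻¹
  150 m^2 s^-2 K^-1:  m²·s⁻²·K⁻¹
Both are m²·s⁻²·K⁻¹, so they have the same dimensions and can be added.

Yes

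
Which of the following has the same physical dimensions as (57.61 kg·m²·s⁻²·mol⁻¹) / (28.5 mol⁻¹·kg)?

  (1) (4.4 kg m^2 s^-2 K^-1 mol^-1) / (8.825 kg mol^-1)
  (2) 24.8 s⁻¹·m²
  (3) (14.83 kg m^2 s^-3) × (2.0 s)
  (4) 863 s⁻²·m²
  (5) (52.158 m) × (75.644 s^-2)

(4)

Reference: [kg·m²·s⁻²·mol⁻¹] / [kg·mol⁻¹] = m²·s⁻².
Each option:
  (1) [kg·m²·s⁻²·K⁻¹·mol⁻¹] / [kg·mol⁻¹] = m²·s⁻²·K⁻¹
  (2) m²·s⁻¹
  (3) [kg·m²·s⁻³] · [s] = kg·m²·s⁻²
  (4) m²·s⁻²  ← same
  (5) [m] · [s⁻²] = m·s⁻²
Only (4) matches m²·s⁻².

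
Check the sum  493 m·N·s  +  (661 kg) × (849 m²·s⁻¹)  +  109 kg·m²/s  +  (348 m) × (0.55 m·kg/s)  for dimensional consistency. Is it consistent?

Dimensions:
  493 m·N·s:  N·m·s = kg·m·s⁻²·m·s = kg·m²·s⁻¹
  (661 kg) × (849 m²·s⁻¹):  [kg] · [m²·s⁻¹] = kg·m²·s⁻¹
  109 kg·m²/s:  kg·m²·s⁻¹
  (348 m) × (0.55 m·kg/s):  [m] · [kg·m·s⁻¹] = kg·m²·s⁻¹
Every term reduces to kg·m²·s⁻¹.

Yes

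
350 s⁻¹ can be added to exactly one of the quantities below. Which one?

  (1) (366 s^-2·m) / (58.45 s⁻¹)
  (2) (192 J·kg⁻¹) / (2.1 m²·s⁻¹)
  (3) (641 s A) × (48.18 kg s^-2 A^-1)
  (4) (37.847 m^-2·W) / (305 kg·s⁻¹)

Reference: s⁻¹.
Each option:
  (1) [m·s⁻²] / [s⁻¹] = m·s⁻¹
  (2) [m²·s⁻²] / [m²·s⁻¹] = s⁻¹  ← same
  (3) [s·A] · [kg·s⁻²·A⁻¹] = kg·s⁻¹
  (4) [kg·s⁻³] / [kg·s⁻¹] = s⁻²
Only (2) matches s⁻¹.

(2)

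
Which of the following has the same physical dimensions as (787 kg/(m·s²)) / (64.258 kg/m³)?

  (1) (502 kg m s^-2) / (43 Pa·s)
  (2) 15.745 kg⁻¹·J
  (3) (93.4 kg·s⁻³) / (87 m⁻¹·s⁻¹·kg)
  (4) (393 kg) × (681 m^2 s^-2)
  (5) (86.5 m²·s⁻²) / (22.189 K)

Reference: [kg·m⁻¹·s⁻²] / [kg·m⁻³] = m²·s⁻².
Each option:
  (1) [kg·m·s⁻²] / [kg·m⁻¹·s⁻¹] = m²·s⁻¹
  (2) J·kg⁻¹ = N·m·kg⁻¹ = m²·s⁻²  ← same
  (3) [kg·s⁻³] / [kg·m⁻¹·s⁻¹] = m·s⁻²
  (4) [kg] · [m²·s⁻²] = kg·m²·s⁻²
  (5) [m²·s⁻²] / [K] = m²·s⁻²·K⁻¹
Only (2) matches m²·s⁻².

(2)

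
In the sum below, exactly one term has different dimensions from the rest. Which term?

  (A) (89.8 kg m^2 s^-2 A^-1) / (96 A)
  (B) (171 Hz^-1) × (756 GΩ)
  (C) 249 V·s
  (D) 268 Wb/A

(C)

In SI base units:
  (A) [kg·m²·s⁻²·A⁻¹] / [A] = kg·m²·s⁻²·A⁻²
  (B) [s] · [kg·m²·s⁻³·A⁻²] = kg·m²·s⁻²·A⁻²
  (C) V·s = J·C⁻¹·s = kg·m²·s⁻²·A⁻¹
  (D) Wb·A⁻¹ = V·s·A⁻¹ = kg·m²·s⁻²·A⁻²
All reduce to kg·m²·s⁻²·A⁻² except (C), which is kg·m²·s⁻²·A⁻¹.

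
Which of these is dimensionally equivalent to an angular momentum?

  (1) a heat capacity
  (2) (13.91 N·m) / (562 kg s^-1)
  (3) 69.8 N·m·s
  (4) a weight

Reference: [angular momentum] = kg·m²·s⁻¹.
Each option:
  (1) [heat capacity] = kg·m²·s⁻²·K⁻¹
  (2) [kg·m²·s⁻²] / [kg·s⁻¹] = m²·s⁻¹
  (3) N·m·s = kg·m·s⁻²·m·s = kg·m²·s⁻¹  ← same
  (4) [weight] = kg·m·s⁻²
Only (3) matches kg·m²·s⁻¹.

(3)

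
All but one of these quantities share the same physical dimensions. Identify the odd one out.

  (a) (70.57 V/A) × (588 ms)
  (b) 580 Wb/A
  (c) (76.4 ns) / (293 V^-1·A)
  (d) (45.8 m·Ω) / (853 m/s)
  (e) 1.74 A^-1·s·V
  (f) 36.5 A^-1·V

Reduce each to base SI dimensions:
  (a) [kg·m²·s⁻³·A⁻²] · [s] = kg·m²·s⁻²·A⁻²
  (b) Wb·A⁻¹ = V·s·A⁻¹ = kg·m²·s⁻²·A⁻²
  (c) [s] / [kg⁻¹·m⁻²·s³·A²] = kg·m²·s⁻²·A⁻²
  (d) [kg·m³·s⁻³·A⁻²] / [m·s⁻¹] = kg·m²·s⁻²·A⁻²
  (e) V·s·A⁻¹ = J·C⁻¹·s·A⁻¹ = kg·m²·s⁻²·A⁻²
  (f) V·A⁻¹ = J·C⁻¹·A⁻¹ = kg·m²·s⁻³·A⁻²
All reduce to kg·m²·s⁻²·A⁻² except (f), which is kg·m²·s⁻³·A⁻².

(f)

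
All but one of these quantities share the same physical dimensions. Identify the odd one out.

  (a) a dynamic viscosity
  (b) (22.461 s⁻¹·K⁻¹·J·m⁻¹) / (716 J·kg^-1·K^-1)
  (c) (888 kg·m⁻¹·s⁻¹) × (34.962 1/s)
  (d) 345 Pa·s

(c)

In SI base units:
  (a) [dynamic viscosity] = kg·m⁻¹·s⁻¹
  (b) [kg·m·s⁻³·K⁻¹] / [m²·s⁻²·K⁻¹] = kg·m⁻¹·s⁻¹
  (c) [kg·m⁻¹·s⁻¹] · [s⁻¹] = kg·m⁻¹·s⁻²
  (d) Pa·s = N·m⁻²·s = kg·m⁻¹·s⁻¹
All reduce to kg·m⁻¹·s⁻¹ except (c), which is kg·m⁻¹·s⁻².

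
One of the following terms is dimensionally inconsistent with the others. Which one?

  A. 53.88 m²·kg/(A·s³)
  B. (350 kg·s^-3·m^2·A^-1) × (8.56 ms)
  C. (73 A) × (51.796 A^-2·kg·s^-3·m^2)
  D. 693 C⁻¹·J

In SI base units:
  A. kg·m²·s⁻³·A⁻¹
  B. [kg·m²·s⁻³·A⁻¹] · [s] = kg·m²·s⁻²·A⁻¹
  C. [A] · [kg·m²·s⁻³·A⁻²] = kg·m²·s⁻³·A⁻¹
  D. J·C⁻¹ = N·m·(s·A)⁻¹ = kg·m²·s⁻³·A⁻¹
All reduce to kg·m²·s⁻³·A⁻¹ except B., which is kg·m²·s⁻²·A⁻¹.

B.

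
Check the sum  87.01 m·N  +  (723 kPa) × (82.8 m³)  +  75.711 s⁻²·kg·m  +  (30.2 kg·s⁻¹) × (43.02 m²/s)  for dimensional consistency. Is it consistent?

In SI base units:
  87.01 m·N:  N·m = kg·m·s⁻²·m = kg·m²·s⁻²
  (723 kPa) × (82.8 m³):  [kg·m⁻¹·s⁻²] · [m³] = kg·m²·s⁻²
  75.711 s⁻²·kg·m:  kg·m·s⁻²
  (30.2 kg·s⁻¹) × (43.02 m²/s):  [kg·s⁻¹] · [m²·s⁻¹] = kg·m²·s⁻²
The terms do not share a single dimension (kg·m²·s⁻² vs kg·m·s⁻²).

No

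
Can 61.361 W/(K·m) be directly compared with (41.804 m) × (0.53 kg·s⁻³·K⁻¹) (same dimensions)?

Dimensions:
  61.361 W/(K·m):  W·m⁻¹·K⁻¹ = J·s⁻¹·m⁻¹·K⁻¹ = kg·m·s⁻³·K⁻¹
  (41.804 m) × (0.53 kg·s⁻³·K⁻¹):  [m] · [kg·s⁻³·K⁻¹] = kg·m·s⁻³·K⁻¹
Both are kg·m·s⁻³·K⁻¹, so they have the same dimensions and can be added.

Yes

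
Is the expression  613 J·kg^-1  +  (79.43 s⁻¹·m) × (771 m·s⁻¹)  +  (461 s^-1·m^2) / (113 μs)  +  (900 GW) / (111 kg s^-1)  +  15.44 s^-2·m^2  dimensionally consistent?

Yes

Expand each in SI base units:
  613 J·kg^-1:  J·kg⁻¹ = N·m·kg⁻¹ = m²·s⁻²
  (79.43 s⁻¹·m) × (771 m·s⁻¹):  [m·s⁻¹] · [m·s⁻¹] = m²·s⁻²
  (461 s^-1·m^2) / (113 μs):  [m²·s⁻¹] / [s] = m²·s⁻²
  (900 GW) / (111 kg s^-1):  [kg·m²·s⁻³] / [kg·s⁻¹] = m²·s⁻²
  15.44 s^-2·m^2:  m²·s⁻²
Every term reduces to m²·s⁻².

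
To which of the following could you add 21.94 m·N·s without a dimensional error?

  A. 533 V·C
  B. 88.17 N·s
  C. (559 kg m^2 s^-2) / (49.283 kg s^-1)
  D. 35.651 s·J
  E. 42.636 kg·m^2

D.

Reference: N·m·s = kg·m·s⁻²·m·s = kg·m²·s⁻¹.
Each option:
  A. C·V = s·A·J·C⁻¹ = kg·m²·s⁻²
  B. N·s = kg·m·s⁻²·s = kg·m·s⁻¹
  C. [kg·m²·s⁻²] / [kg·s⁻¹] = m²·s⁻¹
  D. J·s = N·m·s = kg·m²·s⁻¹  ← same
  E. kg·m²
Only D. matches kg·m²·s⁻¹.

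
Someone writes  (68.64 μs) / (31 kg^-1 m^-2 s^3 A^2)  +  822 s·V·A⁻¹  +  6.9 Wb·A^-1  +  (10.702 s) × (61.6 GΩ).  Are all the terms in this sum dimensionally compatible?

Yes

Expand each in SI base units:
  (68.64 μs) / (31 kg^-1 m^-2 s^3 A^2):  [s] / [kg⁻¹·m⁻²·s³·A²] = kg·m²·s⁻²·A⁻²
  822 s·V·A⁻¹:  V·s·A⁻¹ = J·C⁻¹·s·A⁻¹ = kg·m²·s⁻²·A⁻²
  6.9 Wb·A^-1:  Wb·A⁻¹ = V·s·A⁻¹ = kg·m²·s⁻²·A⁻²
  (10.702 s) × (61.6 GΩ):  [s] · [kg·m²·s⁻³·A⁻²] = kg·m²·s⁻²·A⁻²
Every term reduces to kg·m²·s⁻²·A⁻².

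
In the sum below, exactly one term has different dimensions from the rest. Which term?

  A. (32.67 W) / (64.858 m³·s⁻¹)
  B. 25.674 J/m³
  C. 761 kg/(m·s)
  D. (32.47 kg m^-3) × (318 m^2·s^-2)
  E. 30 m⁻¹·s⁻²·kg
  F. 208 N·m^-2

C.

Reduce each to base SI dimensions:
  A. [kg·m²·s⁻³] / [m³·s⁻¹] = kg·m⁻¹·s⁻²
  B. J·m⁻³ = N·m·m⁻³ = kg·m⁻¹·s⁻²
  C. kg·m⁻¹·s⁻¹
  D. [kg·m⁻³] · [m²·s⁻²] = kg·m⁻¹·s⁻²
  E. kg·m⁻¹·s⁻²
  F. N·m⁻² = kg·m·s⁻²·m⁻² = kg·m⁻¹·s⁻²
All reduce to kg·m⁻¹·s⁻² except C., which is kg·m⁻¹·s⁻¹.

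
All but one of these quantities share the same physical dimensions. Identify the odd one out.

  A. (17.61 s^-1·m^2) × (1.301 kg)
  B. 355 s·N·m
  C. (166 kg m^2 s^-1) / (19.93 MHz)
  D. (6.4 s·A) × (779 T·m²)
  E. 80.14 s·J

C.

Dimensions:
  A. [m²·s⁻¹] · [kg] = kg·m²·s⁻¹
  B. N·m·s = kg·m·s⁻²·m·s = kg·m²·s⁻¹
  C. [kg·m²·s⁻¹] / [s⁻¹] = kg·m²
  D. [s·A] · [kg·m²·s⁻²·A⁻¹] = kg·m²·s⁻¹
  E. J·s = N·m·s = kg·m²·s⁻¹
All reduce to kg·m²·s⁻¹ except C., which is kg·m².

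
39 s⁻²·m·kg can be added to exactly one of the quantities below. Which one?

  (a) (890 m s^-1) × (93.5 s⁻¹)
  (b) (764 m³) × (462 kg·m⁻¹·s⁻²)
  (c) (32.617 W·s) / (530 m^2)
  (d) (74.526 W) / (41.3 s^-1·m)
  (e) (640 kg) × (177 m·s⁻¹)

(d)

Reference: kg·m·s⁻².
Each option:
  (a) [m·s⁻¹] · [s⁻¹] = m·s⁻²
  (b) [m³] · [kg·m⁻¹·s⁻²] = kg·m²·s⁻²
  (c) [kg·m²·s⁻²] / [m²] = kg·s⁻²
  (d) [kg·m²·s⁻³] / [m·s⁻¹] = kg·m·s⁻²  ← same
  (e) [kg] · [m·s⁻¹] = kg·m·s⁻¹
Only (d) matches kg·m·s⁻².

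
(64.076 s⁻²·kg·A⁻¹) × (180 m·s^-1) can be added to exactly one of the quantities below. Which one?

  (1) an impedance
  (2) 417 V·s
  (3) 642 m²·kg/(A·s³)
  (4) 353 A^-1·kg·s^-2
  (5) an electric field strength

Reference: [kg·s⁻²·A⁻¹] · [m·s⁻¹] = kg·m·s⁻³·A⁻¹.
Each option:
  (1) [impedance] = kg·m²·s⁻³·A⁻²
  (2) V·s = J·C⁻¹·s = kg·m²·s⁻²·A⁻¹
  (3) kg·m²·s⁻³·A⁻¹
  (4) kg·s⁻²·A⁻¹
  (5) [electric field strength] = kg·m·s⁻³·A⁻¹  ← same
Only (5) matches kg·m·s⁻³·A⁻¹.

(5)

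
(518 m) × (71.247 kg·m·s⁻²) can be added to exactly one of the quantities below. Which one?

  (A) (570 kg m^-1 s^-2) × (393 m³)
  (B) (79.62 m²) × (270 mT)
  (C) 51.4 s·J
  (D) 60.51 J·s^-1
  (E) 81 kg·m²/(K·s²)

(A)

Reference: [m] · [kg·m·s⁻²] = kg·m²·s⁻².
Each option:
  (A) [kg·m⁻¹·s⁻²] · [m³] = kg·m²·s⁻²  ← same
  (B) [m²] · [kg·s⁻²·A⁻¹] = kg·m²·s⁻²·A⁻¹
  (C) J·s = N·m·s = kg·m²·s⁻¹
  (D) J·s⁻¹ = N·m·s⁻¹ = kg·m²·s⁻³
  (E) kg·m²·s⁻²·K⁻¹
Only (A) matches kg·m²·s⁻².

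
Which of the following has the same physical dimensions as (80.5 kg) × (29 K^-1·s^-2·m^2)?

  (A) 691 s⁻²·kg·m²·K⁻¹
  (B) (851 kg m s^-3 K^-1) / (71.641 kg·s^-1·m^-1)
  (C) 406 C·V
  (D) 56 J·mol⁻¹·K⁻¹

(A)

Reference: [kg] · [m²·s⁻²·K⁻¹] = kg·m²·s⁻²·K⁻¹.
Each option:
  (A) kg·m²·s⁻²·K⁻¹  ← same
  (B) [kg·m·s⁻³·K⁻¹] / [kg·m⁻¹·s⁻¹] = m²·s⁻²·K⁻¹
  (C) C·V = s·A·J·C⁻¹ = kg·m²·s⁻²
  (D) J·mol⁻¹·K⁻¹ = N·m·mol⁻¹·K⁻¹ = kg·m²·s⁻²·K⁻¹·mol⁻¹
Only (A) matches kg·m²·s⁻²·K⁻¹.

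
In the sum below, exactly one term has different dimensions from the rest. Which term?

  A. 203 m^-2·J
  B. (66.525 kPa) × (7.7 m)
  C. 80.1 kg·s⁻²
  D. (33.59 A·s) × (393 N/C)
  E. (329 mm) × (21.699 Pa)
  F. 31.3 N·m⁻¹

In SI base units:
  A. J·m⁻² = N·m·m⁻² = kg·s⁻²
  B. [kg·m⁻¹·s⁻²] · [m] = kg·s⁻²
  C. kg·s⁻²
  D. [s·A] · [kg·m·s⁻³·A⁻¹] = kg·m·s⁻²
  E. [m] · [kg·m⁻¹·s⁻²] = kg·s⁻²
  F. N·m⁻¹ = kg·m·s⁻²·m⁻¹ = kg·s⁻²
All reduce to kg·s⁻² except D., which is kg·m·s⁻².

D.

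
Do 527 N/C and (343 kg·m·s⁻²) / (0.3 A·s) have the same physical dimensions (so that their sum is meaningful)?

Yes

In SI base units:
  527 N/C:  N·C⁻¹ = kg·m·s⁻²·(s·A)⁻¹ = kg·m·s⁻³·A⁻¹
  (343 kg·m·s⁻²) / (0.3 A·s):  [kg·m·s⁻²] / [s·A] = kg·m·s⁻³·A⁻¹
Both are kg·m·s⁻³·A⁻¹, so they have the same dimensions and can be added.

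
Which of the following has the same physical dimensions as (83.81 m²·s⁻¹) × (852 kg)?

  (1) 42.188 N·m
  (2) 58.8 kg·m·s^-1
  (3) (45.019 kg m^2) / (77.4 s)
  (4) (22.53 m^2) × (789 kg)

Reference: [m²·s⁻¹] · [kg] = kg·m²·s⁻¹.
Each option:
  (1) N·m = kg·m·s⁻²·m = kg·m²·s⁻²
  (2) kg·m·s⁻¹
  (3) [kg·m²] / [s] = kg·m²·s⁻¹  ← same
  (4) [m²] · [kg] = kg·m²
Only (3) matches kg·m²·s⁻¹.

(3)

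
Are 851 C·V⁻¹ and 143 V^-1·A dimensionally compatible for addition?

No

In SI base units:
  851 C·V⁻¹:  C·V⁻¹ = s·A·(J·C⁻¹)⁻¹ = kg⁻¹·m⁻²·s⁴·A²
  143 V^-1·A:  A·V⁻¹ = A·(J·C⁻¹)⁻¹ = kg⁻¹·m⁻²·s³·A²
kg⁻¹·m⁻²·s⁴·A² ≠ kg⁻¹·m⁻²·s³·A², so they cannot be added.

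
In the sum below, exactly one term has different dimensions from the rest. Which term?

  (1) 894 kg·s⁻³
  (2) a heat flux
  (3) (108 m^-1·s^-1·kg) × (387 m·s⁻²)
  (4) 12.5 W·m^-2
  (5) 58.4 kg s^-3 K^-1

(5)

Reduce each to base SI dimensions:
  (1) kg·s⁻³
  (2) [heat flux] = kg·s⁻³
  (3) [kg·m⁻¹·s⁻¹] · [m·s⁻²] = kg·s⁻³
  (4) W·m⁻² = J·s⁻¹·m⁻² = kg·s⁻³
  (5) kg·s⁻³·K⁻¹
All reduce to kg·s⁻³ except (5), which is kg·s⁻³·K⁻¹.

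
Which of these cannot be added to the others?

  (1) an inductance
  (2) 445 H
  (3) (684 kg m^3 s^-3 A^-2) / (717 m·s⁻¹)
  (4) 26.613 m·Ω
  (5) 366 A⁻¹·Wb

(4)

Dimensions:
  (1) [inductance] = kg·m²·s⁻²·A⁻²
  (2) H = V·s·A⁻¹ = kg·m²·s⁻²·A⁻²
  (3) [kg·m³·s⁻³·A⁻²] / [m·s⁻¹] = kg·m²·s⁻²·A⁻²
  (4) Ω·m = V·A⁻¹·m = kg·m³·s⁻³·A⁻²
  (5) Wb·A⁻¹ = V·s·A⁻¹ = kg·m²·s⁻²·A⁻²
All reduce to kg·m²·s⁻²·A⁻² except (4), which is kg·m³·s⁻³·A⁻².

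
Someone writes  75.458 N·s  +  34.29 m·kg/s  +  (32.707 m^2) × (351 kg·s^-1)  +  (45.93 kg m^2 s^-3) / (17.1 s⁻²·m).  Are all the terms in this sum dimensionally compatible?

No

Dimensions:
  75.458 N·s:  N·s = kg·m·s⁻²·s = kg·m·s⁻¹
  34.29 m·kg/s:  kg·m·s⁻¹
  (32.707 m^2) × (351 kg·s^-1):  [m²] · [kg·s⁻¹] = kg·m²·s⁻¹
  (45.93 kg m^2 s^-3) / (17.1 s⁻²·m):  [kg·m²·s⁻³] / [m·s⁻²] = kg·m·s⁻¹
The terms do not share a single dimension (kg·m²·s⁻¹ vs kg·m·s⁻¹).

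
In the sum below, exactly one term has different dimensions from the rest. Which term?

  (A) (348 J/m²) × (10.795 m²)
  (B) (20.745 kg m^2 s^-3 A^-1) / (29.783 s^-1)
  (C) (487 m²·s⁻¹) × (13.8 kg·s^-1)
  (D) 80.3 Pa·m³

(B)

Reduce each to base SI dimensions:
  (A) [kg·s⁻²] · [m²] = kg·m²·s⁻²
  (B) [kg·m²·s⁻³·A⁻¹] / [s⁻¹] = kg·m²·s⁻²·A⁻¹
  (C) [m²·s⁻¹] · [kg·s⁻¹] = kg·m²·s⁻²
  (D) Pa·m³ = N·m⁻²·m³ = kg·m²·s⁻²
All reduce to kg·m²·s⁻² except (B), which is kg·m²·s⁻²·A⁻¹.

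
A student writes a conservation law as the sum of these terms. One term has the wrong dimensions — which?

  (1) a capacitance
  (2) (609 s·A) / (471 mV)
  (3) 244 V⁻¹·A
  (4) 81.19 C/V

Expand each in SI base units:
  (1) [capacitance] = kg⁻¹·m⁻²·s⁴·A²
  (2) [s·A] / [kg·m²·s⁻³·A⁻¹] = kg⁻¹·m⁻²·s⁴·A²
  (3) A·V⁻¹ = A·(J·C⁻¹)⁻¹ = kg⁻¹·m⁻²·s³·A²
  (4) C·V⁻¹ = s·A·(J·C⁻¹)⁻¹ = kg⁻¹·m⁻²·s⁴·A²
All reduce to kg⁻¹·m⁻²·s⁴·A² except (3), which is kg⁻¹·m⁻²·s³·A².

(3)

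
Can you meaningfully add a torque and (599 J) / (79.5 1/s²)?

Expand each in SI base units:
  a torque:  [torque] = kg·m²·s⁻²
  (599 J) / (79.5 1/s²):  [kg·m²·s⁻²] / [s⁻²] = kg·m²
kg·m²·s⁻² ≠ kg·m², so they cannot be added.

No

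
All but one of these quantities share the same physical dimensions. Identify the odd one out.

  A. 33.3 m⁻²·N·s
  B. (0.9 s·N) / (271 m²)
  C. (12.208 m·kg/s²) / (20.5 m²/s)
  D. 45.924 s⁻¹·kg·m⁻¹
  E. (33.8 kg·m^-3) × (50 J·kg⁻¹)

In SI base units:
  A. N·s·m⁻² = kg·m·s⁻²·s·m⁻² = kg·m⁻¹·s⁻¹
  B. [kg·m·s⁻¹] / [m²] = kg·m⁻¹·s⁻¹
  C. [kg·m·s⁻²] / [m²·s⁻¹] = kg·m⁻¹·s⁻¹
  D. kg·m⁻¹·s⁻¹
  E. [kg·m⁻³] · [m²·s⁻²] = kg·m⁻¹·s⁻²
All reduce to kg·m⁻¹·s⁻¹ except E., which is kg·m⁻¹·s⁻².

E.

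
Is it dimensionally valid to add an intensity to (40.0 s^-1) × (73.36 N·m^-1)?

Yes

In SI base units:
  an intensity:  [intensity] = kg·s⁻³
  (40.0 s^-1) × (73.36 N·m^-1):  [s⁻¹] · [kg·s⁻²] = kg·s⁻³
Both are kg·s⁻³, so they have the same dimensions and can be added.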